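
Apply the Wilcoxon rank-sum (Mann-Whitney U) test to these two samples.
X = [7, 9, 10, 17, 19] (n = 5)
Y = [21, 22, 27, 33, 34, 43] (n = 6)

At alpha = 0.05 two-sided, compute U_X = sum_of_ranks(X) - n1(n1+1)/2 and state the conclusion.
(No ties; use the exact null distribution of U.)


Step 1: Combine and sort all 11 observations; assign midranks.
sorted (value, group): (7,X), (9,X), (10,X), (17,X), (19,X), (21,Y), (22,Y), (27,Y), (33,Y), (34,Y), (43,Y)
ranks: 7->1, 9->2, 10->3, 17->4, 19->5, 21->6, 22->7, 27->8, 33->9, 34->10, 43->11
Step 2: Rank sum for X: R1 = 1 + 2 + 3 + 4 + 5 = 15.
Step 3: U_X = R1 - n1(n1+1)/2 = 15 - 5*6/2 = 15 - 15 = 0.
       U_Y = n1*n2 - U_X = 30 - 0 = 30.
Step 4: No ties, so the exact null distribution of U (based on enumerating the C(11,5) = 462 equally likely rank assignments) gives the two-sided p-value.
Step 5: p-value = 0.004329; compare to alpha = 0.05. reject H0.

U_X = 0, p = 0.004329, reject H0 at alpha = 0.05.


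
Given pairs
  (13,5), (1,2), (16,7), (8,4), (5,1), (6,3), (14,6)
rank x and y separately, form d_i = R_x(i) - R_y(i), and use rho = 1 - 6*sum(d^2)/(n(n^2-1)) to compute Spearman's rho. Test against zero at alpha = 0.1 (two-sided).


Step 1: Rank x and y separately (midranks; no ties here).
rank(x): 13->5, 1->1, 16->7, 8->4, 5->2, 6->3, 14->6
rank(y): 5->5, 2->2, 7->7, 4->4, 1->1, 3->3, 6->6
Step 2: d_i = R_x(i) - R_y(i); compute d_i^2.
  (5-5)^2=0, (1-2)^2=1, (7-7)^2=0, (4-4)^2=0, (2-1)^2=1, (3-3)^2=0, (6-6)^2=0
sum(d^2) = 2.
Step 3: rho = 1 - 6*2 / (7*(7^2 - 1)) = 1 - 12/336 = 0.964286.
Step 4: Under H0, t = rho * sqrt((n-2)/(1-rho^2)) = 8.1408 ~ t(5).
Step 5: Two-sided p-value from the t-distribution with 5 df = 0.000454.
Step 6: alpha = 0.1. reject H0.

rho = 0.9643, p = 0.000454, reject H0 at alpha = 0.1.


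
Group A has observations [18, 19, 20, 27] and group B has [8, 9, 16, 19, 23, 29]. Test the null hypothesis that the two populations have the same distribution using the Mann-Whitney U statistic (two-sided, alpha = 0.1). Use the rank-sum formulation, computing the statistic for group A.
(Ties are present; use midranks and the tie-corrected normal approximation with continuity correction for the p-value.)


Step 1: Combine and sort all 10 observations; assign midranks.
sorted (value, group): (8,Y), (9,Y), (16,Y), (18,X), (19,X), (19,Y), (20,X), (23,Y), (27,X), (29,Y)
ranks: 8->1, 9->2, 16->3, 18->4, 19->5.5, 19->5.5, 20->7, 23->8, 27->9, 29->10
Step 2: Rank sum for X: R1 = 4 + 5.5 + 7 + 9 = 25.5.
Step 3: U_X = R1 - n1(n1+1)/2 = 25.5 - 4*5/2 = 25.5 - 10 = 15.5.
       U_Y = n1*n2 - U_X = 24 - 15.5 = 8.5.
Step 4: Ties are present, so use the tie-corrected normal approximation (with continuity correction) for the p-value.
Step 5: p-value = 0.521166; compare to alpha = 0.1. fail to reject H0.

U_X = 15.5, p = 0.521166, fail to reject H0 at alpha = 0.1.


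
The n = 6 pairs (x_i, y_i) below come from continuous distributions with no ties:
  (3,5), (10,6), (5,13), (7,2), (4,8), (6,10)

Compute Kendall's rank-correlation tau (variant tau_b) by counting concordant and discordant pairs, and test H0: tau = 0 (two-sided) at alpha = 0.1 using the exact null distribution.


Step 1: Enumerate the 15 unordered pairs (i,j) with i<j and classify each by sign(x_j-x_i) * sign(y_j-y_i).
  (1,2):dx=+7,dy=+1->C; (1,3):dx=+2,dy=+8->C; (1,4):dx=+4,dy=-3->D; (1,5):dx=+1,dy=+3->C
  (1,6):dx=+3,dy=+5->C; (2,3):dx=-5,dy=+7->D; (2,4):dx=-3,dy=-4->C; (2,5):dx=-6,dy=+2->D
  (2,6):dx=-4,dy=+4->D; (3,4):dx=+2,dy=-11->D; (3,5):dx=-1,dy=-5->C; (3,6):dx=+1,dy=-3->D
  (4,5):dx=-3,dy=+6->D; (4,6):dx=-1,dy=+8->D; (5,6):dx=+2,dy=+2->C
Step 2: C = 7, D = 8, total pairs = 15.
Step 3: tau = (C - D)/(n(n-1)/2) = (7 - 8)/15 = -0.066667.
Step 4: Exact two-sided p-value (enumerate n! = 720 permutations of y under H0): p = 1.000000.
Step 5: alpha = 0.1. fail to reject H0.

tau_b = -0.0667 (C=7, D=8), p = 1.000000, fail to reject H0.


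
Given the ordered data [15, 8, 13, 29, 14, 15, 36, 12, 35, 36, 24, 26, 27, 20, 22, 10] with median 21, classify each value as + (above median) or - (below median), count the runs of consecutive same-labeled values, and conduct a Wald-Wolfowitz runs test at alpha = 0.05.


Step 1: Compute median = 21; label A = above, B = below.
Labels in order: BBBABBABAAAAABAB  (n_A = 8, n_B = 8)
Step 2: Count runs R = 9.
Step 3: Under H0 (random ordering), E[R] = 2*n_A*n_B/(n_A+n_B) + 1 = 2*8*8/16 + 1 = 9.0000.
        Var[R] = 2*n_A*n_B*(2*n_A*n_B - n_A - n_B) / ((n_A+n_B)^2 * (n_A+n_B-1)) = 14336/3840 = 3.7333.
        SD[R] = 1.9322.
Step 4: R = E[R], so z = 0 with no continuity correction.
Step 5: Two-sided p-value via normal approximation = 2*(1 - Phi(|z|)) = 1.000000.
Step 6: alpha = 0.05. fail to reject H0.

R = 9, z = 0.0000, p = 1.000000, fail to reject H0.


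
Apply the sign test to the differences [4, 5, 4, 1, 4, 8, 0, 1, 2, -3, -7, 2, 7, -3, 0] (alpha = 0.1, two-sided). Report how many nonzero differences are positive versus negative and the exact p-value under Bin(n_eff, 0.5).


Step 1: Discard zero differences. Original n = 15; n_eff = number of nonzero differences = 13.
Nonzero differences (with sign): +4, +5, +4, +1, +4, +8, +1, +2, -3, -7, +2, +7, -3
Step 2: Count signs: positive = 10, negative = 3.
Step 3: Under H0: P(positive) = 0.5, so the number of positives S ~ Bin(13, 0.5).
Step 4: Two-sided exact p-value = sum of Bin(13,0.5) probabilities at or below the observed probability = 0.092285.
Step 5: alpha = 0.1. reject H0.

n_eff = 13, pos = 10, neg = 3, p = 0.092285, reject H0.


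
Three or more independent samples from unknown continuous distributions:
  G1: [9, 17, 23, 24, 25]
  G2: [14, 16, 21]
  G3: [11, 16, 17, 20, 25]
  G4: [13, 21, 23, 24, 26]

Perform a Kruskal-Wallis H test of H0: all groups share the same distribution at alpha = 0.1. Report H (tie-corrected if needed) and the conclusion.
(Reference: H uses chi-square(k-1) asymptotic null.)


Step 1: Combine all N = 18 observations and assign midranks.
sorted (value, group, rank): (9,G1,1), (11,G3,2), (13,G4,3), (14,G2,4), (16,G2,5.5), (16,G3,5.5), (17,G1,7.5), (17,G3,7.5), (20,G3,9), (21,G2,10.5), (21,G4,10.5), (23,G1,12.5), (23,G4,12.5), (24,G1,14.5), (24,G4,14.5), (25,G1,16.5), (25,G3,16.5), (26,G4,18)
Step 2: Sum ranks within each group.
R_1 = 52 (n_1 = 5)
R_2 = 20 (n_2 = 3)
R_3 = 40.5 (n_3 = 5)
R_4 = 58.5 (n_4 = 5)
Step 3: H = 12/(N(N+1)) * sum(R_i^2/n_i) - 3(N+1)
     = 12/(18*19) * (52^2/5 + 20^2/3 + 40.5^2/5 + 58.5^2/5) - 3*19
     = 0.035088 * 1686.63 - 57
     = 2.180117.
Step 4: Ties present; correction factor C = 1 - 36/(18^3 - 18) = 0.993808. Corrected H = 2.180117 / 0.993808 = 2.193700.
Step 5: Under H0, H ~ chi^2(3); p-value = 0.533190.
Step 6: alpha = 0.1. fail to reject H0.

H = 2.1937, df = 3, p = 0.533190, fail to reject H0.


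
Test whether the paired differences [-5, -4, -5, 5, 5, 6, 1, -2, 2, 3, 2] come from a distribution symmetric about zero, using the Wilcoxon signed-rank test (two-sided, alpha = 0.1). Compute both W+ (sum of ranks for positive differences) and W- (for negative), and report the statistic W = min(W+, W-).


Step 1: Drop any zero differences (none here) and take |d_i|.
|d| = [5, 4, 5, 5, 5, 6, 1, 2, 2, 3, 2]
Step 2: Midrank |d_i| (ties get averaged ranks).
ranks: |5|->8.5, |4|->6, |5|->8.5, |5|->8.5, |5|->8.5, |6|->11, |1|->1, |2|->3, |2|->3, |3|->5, |2|->3
Step 3: Attach original signs; sum ranks with positive sign and with negative sign.
W+ = 8.5 + 8.5 + 11 + 1 + 3 + 5 + 3 = 40
W- = 8.5 + 6 + 8.5 + 3 = 26
(Check: W+ + W- = 66 should equal n(n+1)/2 = 66.)
Step 4: Test statistic W = min(W+, W-) = 26.
Step 5: Ties in |d|, so use the tie-corrected normal approximation.
        E[W] = n(n+1)/4 = 11*12/4 = 33.
        Tie groups: |d|=2 (t=3), |d|=5 (t=4); sum(t^3 - t) = 84.
        Var[W] = n(n+1)(2n+1)/24 - sum(t^3-t)/48 = 3036/24 - 84/48 = 124.75.
        z = (W - E[W]) / sqrt(Var[W]) = (26 - 33) / 11.1692 = -0.6267.
        Two-sided p = 2*Phi(z) = 0.530839.
Step 6: alpha = 0.1. fail to reject H0.

W+ = 40, W- = 26, W = min = 26, p = 0.530839, fail to reject H0.


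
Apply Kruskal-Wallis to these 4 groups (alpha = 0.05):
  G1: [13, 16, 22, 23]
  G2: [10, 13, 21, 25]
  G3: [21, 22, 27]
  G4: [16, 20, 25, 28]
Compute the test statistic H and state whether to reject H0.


Step 1: Combine all N = 15 observations and assign midranks.
sorted (value, group, rank): (10,G2,1), (13,G1,2.5), (13,G2,2.5), (16,G1,4.5), (16,G4,4.5), (20,G4,6), (21,G2,7.5), (21,G3,7.5), (22,G1,9.5), (22,G3,9.5), (23,G1,11), (25,G2,12.5), (25,G4,12.5), (27,G3,14), (28,G4,15)
Step 2: Sum ranks within each group.
R_1 = 27.5 (n_1 = 4)
R_2 = 23.5 (n_2 = 4)
R_3 = 31 (n_3 = 3)
R_4 = 38 (n_4 = 4)
Step 3: H = 12/(N(N+1)) * sum(R_i^2/n_i) - 3(N+1)
     = 12/(15*16) * (27.5^2/4 + 23.5^2/4 + 31^2/3 + 38^2/4) - 3*16
     = 0.050000 * 1008.46 - 48
     = 2.422917.
Step 4: Ties present; correction factor C = 1 - 30/(15^3 - 15) = 0.991071. Corrected H = 2.422917 / 0.991071 = 2.444745.
Step 5: Under H0, H ~ chi^2(3); p-value = 0.485360.
Step 6: alpha = 0.05. fail to reject H0.

H = 2.4447, df = 3, p = 0.485360, fail to reject H0.


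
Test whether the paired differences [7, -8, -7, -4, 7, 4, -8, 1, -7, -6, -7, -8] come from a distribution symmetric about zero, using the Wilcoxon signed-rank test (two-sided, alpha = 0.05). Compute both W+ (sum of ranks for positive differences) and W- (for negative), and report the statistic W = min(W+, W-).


Step 1: Drop any zero differences (none here) and take |d_i|.
|d| = [7, 8, 7, 4, 7, 4, 8, 1, 7, 6, 7, 8]
Step 2: Midrank |d_i| (ties get averaged ranks).
ranks: |7|->7, |8|->11, |7|->7, |4|->2.5, |7|->7, |4|->2.5, |8|->11, |1|->1, |7|->7, |6|->4, |7|->7, |8|->11
Step 3: Attach original signs; sum ranks with positive sign and with negative sign.
W+ = 7 + 7 + 2.5 + 1 = 17.5
W- = 11 + 7 + 2.5 + 11 + 7 + 4 + 7 + 11 = 60.5
(Check: W+ + W- = 78 should equal n(n+1)/2 = 78.)
Step 4: Test statistic W = min(W+, W-) = 17.5.
Step 5: Ties in |d|, so use the tie-corrected normal approximation.
        E[W] = n(n+1)/4 = 12*13/4 = 39.
        Tie groups: |d|=4 (t=2), |d|=7 (t=5), |d|=8 (t=3); sum(t^3 - t) = 150.
        Var[W] = n(n+1)(2n+1)/24 - sum(t^3-t)/48 = 3900/24 - 150/48 = 159.375.
        z = (W - E[W]) / sqrt(Var[W]) = (17.5 - 39) / 12.6244 = -1.7031.
        Two-sided p = 2*Phi(z) = 0.088558.
Step 6: alpha = 0.05. fail to reject H0.

W+ = 17.5, W- = 60.5, W = min = 17.5, p = 0.088558, fail to reject H0.


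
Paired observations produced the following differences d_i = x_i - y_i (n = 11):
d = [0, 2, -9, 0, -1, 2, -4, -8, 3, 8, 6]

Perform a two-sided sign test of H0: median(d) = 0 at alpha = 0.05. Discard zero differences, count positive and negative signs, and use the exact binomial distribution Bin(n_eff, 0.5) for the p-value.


Step 1: Discard zero differences. Original n = 11; n_eff = number of nonzero differences = 9.
Nonzero differences (with sign): +2, -9, -1, +2, -4, -8, +3, +8, +6
Step 2: Count signs: positive = 5, negative = 4.
Step 3: Under H0: P(positive) = 0.5, so the number of positives S ~ Bin(9, 0.5).
Step 4: Two-sided exact p-value = sum of Bin(9,0.5) probabilities at or below the observed probability = 1.000000.
Step 5: alpha = 0.05. fail to reject H0.

n_eff = 9, pos = 5, neg = 4, p = 1.000000, fail to reject H0.


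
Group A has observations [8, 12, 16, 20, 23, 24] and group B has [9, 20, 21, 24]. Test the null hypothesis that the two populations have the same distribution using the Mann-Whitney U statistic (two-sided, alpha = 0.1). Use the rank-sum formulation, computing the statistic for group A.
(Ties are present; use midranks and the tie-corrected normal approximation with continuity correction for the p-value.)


Step 1: Combine and sort all 10 observations; assign midranks.
sorted (value, group): (8,X), (9,Y), (12,X), (16,X), (20,X), (20,Y), (21,Y), (23,X), (24,X), (24,Y)
ranks: 8->1, 9->2, 12->3, 16->4, 20->5.5, 20->5.5, 21->7, 23->8, 24->9.5, 24->9.5
Step 2: Rank sum for X: R1 = 1 + 3 + 4 + 5.5 + 8 + 9.5 = 31.
Step 3: U_X = R1 - n1(n1+1)/2 = 31 - 6*7/2 = 31 - 21 = 10.
       U_Y = n1*n2 - U_X = 24 - 10 = 14.
Step 4: Ties are present, so use the tie-corrected normal approximation (with continuity correction) for the p-value.
Step 5: p-value = 0.747637; compare to alpha = 0.1. fail to reject H0.

U_X = 10, p = 0.747637, fail to reject H0 at alpha = 0.1.


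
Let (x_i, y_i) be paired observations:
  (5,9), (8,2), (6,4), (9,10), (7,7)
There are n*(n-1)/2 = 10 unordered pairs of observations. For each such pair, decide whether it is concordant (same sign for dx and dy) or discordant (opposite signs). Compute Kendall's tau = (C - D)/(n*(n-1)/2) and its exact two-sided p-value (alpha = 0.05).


Step 1: Enumerate the 10 unordered pairs (i,j) with i<j and classify each by sign(x_j-x_i) * sign(y_j-y_i).
  (1,2):dx=+3,dy=-7->D; (1,3):dx=+1,dy=-5->D; (1,4):dx=+4,dy=+1->C; (1,5):dx=+2,dy=-2->D
  (2,3):dx=-2,dy=+2->D; (2,4):dx=+1,dy=+8->C; (2,5):dx=-1,dy=+5->D; (3,4):dx=+3,dy=+6->C
  (3,5):dx=+1,dy=+3->C; (4,5):dx=-2,dy=-3->C
Step 2: C = 5, D = 5, total pairs = 10.
Step 3: tau = (C - D)/(n(n-1)/2) = (5 - 5)/10 = 0.000000.
Step 4: Exact two-sided p-value (enumerate n! = 120 permutations of y under H0): p = 1.000000.
Step 5: alpha = 0.05. fail to reject H0.

tau_b = 0.0000 (C=5, D=5), p = 1.000000, fail to reject H0.


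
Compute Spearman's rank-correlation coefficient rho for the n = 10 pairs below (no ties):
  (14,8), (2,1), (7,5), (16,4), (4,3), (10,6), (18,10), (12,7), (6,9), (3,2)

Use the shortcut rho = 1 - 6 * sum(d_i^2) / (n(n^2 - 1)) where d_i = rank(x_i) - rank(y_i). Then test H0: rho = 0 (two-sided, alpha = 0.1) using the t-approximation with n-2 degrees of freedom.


Step 1: Rank x and y separately (midranks; no ties here).
rank(x): 14->8, 2->1, 7->5, 16->9, 4->3, 10->6, 18->10, 12->7, 6->4, 3->2
rank(y): 8->8, 1->1, 5->5, 4->4, 3->3, 6->6, 10->10, 7->7, 9->9, 2->2
Step 2: d_i = R_x(i) - R_y(i); compute d_i^2.
  (8-8)^2=0, (1-1)^2=0, (5-5)^2=0, (9-4)^2=25, (3-3)^2=0, (6-6)^2=0, (10-10)^2=0, (7-7)^2=0, (4-9)^2=25, (2-2)^2=0
sum(d^2) = 50.
Step 3: rho = 1 - 6*50 / (10*(10^2 - 1)) = 1 - 300/990 = 0.696970.
Step 4: Under H0, t = rho * sqrt((n-2)/(1-rho^2)) = 2.7490 ~ t(8).
Step 5: Two-sided p-value from the t-distribution with 8 df = 0.025097.
Step 6: alpha = 0.1. reject H0.

rho = 0.6970, p = 0.025097, reject H0 at alpha = 0.1.


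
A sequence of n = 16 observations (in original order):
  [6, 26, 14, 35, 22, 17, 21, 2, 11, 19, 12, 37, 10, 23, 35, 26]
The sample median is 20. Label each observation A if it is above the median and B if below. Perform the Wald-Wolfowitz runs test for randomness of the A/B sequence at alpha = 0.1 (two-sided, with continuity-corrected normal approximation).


Step 1: Compute median = 20; label A = above, B = below.
Labels in order: BABAABABBBBABAAA  (n_A = 8, n_B = 8)
Step 2: Count runs R = 10.
Step 3: Under H0 (random ordering), E[R] = 2*n_A*n_B/(n_A+n_B) + 1 = 2*8*8/16 + 1 = 9.0000.
        Var[R] = 2*n_A*n_B*(2*n_A*n_B - n_A - n_B) / ((n_A+n_B)^2 * (n_A+n_B-1)) = 14336/3840 = 3.7333.
        SD[R] = 1.9322.
Step 4: Continuity-corrected z = (R - 0.5 - E[R]) / SD[R] = (10 - 0.5 - 9.0000) / 1.9322 = 0.2588.
Step 5: Two-sided p-value via normal approximation = 2*(1 - Phi(|z|)) = 0.795809.
Step 6: alpha = 0.1. fail to reject H0.

R = 10, z = 0.2588, p = 0.795809, fail to reject H0.


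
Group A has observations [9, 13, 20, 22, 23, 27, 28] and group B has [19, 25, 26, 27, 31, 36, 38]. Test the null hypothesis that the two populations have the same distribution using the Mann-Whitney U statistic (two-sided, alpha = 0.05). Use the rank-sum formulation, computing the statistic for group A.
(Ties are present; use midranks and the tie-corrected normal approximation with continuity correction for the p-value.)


Step 1: Combine and sort all 14 observations; assign midranks.
sorted (value, group): (9,X), (13,X), (19,Y), (20,X), (22,X), (23,X), (25,Y), (26,Y), (27,X), (27,Y), (28,X), (31,Y), (36,Y), (38,Y)
ranks: 9->1, 13->2, 19->3, 20->4, 22->5, 23->6, 25->7, 26->8, 27->9.5, 27->9.5, 28->11, 31->12, 36->13, 38->14
Step 2: Rank sum for X: R1 = 1 + 2 + 4 + 5 + 6 + 9.5 + 11 = 38.5.
Step 3: U_X = R1 - n1(n1+1)/2 = 38.5 - 7*8/2 = 38.5 - 28 = 10.5.
       U_Y = n1*n2 - U_X = 49 - 10.5 = 38.5.
Step 4: Ties are present, so use the tie-corrected normal approximation (with continuity correction) for the p-value.
Step 5: p-value = 0.084192; compare to alpha = 0.05. fail to reject H0.

U_X = 10.5, p = 0.084192, fail to reject H0 at alpha = 0.05.


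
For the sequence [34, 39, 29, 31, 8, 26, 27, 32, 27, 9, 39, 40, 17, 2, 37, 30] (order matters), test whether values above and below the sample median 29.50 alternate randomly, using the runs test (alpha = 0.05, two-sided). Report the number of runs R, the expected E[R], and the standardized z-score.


Step 1: Compute median = 29.50; label A = above, B = below.
Labels in order: AABABBBABBAABBAA  (n_A = 8, n_B = 8)
Step 2: Count runs R = 9.
Step 3: Under H0 (random ordering), E[R] = 2*n_A*n_B/(n_A+n_B) + 1 = 2*8*8/16 + 1 = 9.0000.
        Var[R] = 2*n_A*n_B*(2*n_A*n_B - n_A - n_B) / ((n_A+n_B)^2 * (n_A+n_B-1)) = 14336/3840 = 3.7333.
        SD[R] = 1.9322.
Step 4: R = E[R], so z = 0 with no continuity correction.
Step 5: Two-sided p-value via normal approximation = 2*(1 - Phi(|z|)) = 1.000000.
Step 6: alpha = 0.05. fail to reject H0.

R = 9, z = 0.0000, p = 1.000000, fail to reject H0.


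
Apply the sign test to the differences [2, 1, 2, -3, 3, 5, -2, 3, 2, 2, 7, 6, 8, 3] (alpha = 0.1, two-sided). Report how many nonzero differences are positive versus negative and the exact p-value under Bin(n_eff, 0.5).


Step 1: Discard zero differences. Original n = 14; n_eff = number of nonzero differences = 14.
Nonzero differences (with sign): +2, +1, +2, -3, +3, +5, -2, +3, +2, +2, +7, +6, +8, +3
Step 2: Count signs: positive = 12, negative = 2.
Step 3: Under H0: P(positive) = 0.5, so the number of positives S ~ Bin(14, 0.5).
Step 4: Two-sided exact p-value = sum of Bin(14,0.5) probabilities at or below the observed probability = 0.012939.
Step 5: alpha = 0.1. reject H0.

n_eff = 14, pos = 12, neg = 2, p = 0.012939, reject H0.


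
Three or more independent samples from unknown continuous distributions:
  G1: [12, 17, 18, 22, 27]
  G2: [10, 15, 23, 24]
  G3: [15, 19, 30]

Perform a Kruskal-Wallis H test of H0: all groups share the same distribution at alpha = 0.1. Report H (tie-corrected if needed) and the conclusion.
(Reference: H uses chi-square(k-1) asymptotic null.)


Step 1: Combine all N = 12 observations and assign midranks.
sorted (value, group, rank): (10,G2,1), (12,G1,2), (15,G2,3.5), (15,G3,3.5), (17,G1,5), (18,G1,6), (19,G3,7), (22,G1,8), (23,G2,9), (24,G2,10), (27,G1,11), (30,G3,12)
Step 2: Sum ranks within each group.
R_1 = 32 (n_1 = 5)
R_2 = 23.5 (n_2 = 4)
R_3 = 22.5 (n_3 = 3)
Step 3: H = 12/(N(N+1)) * sum(R_i^2/n_i) - 3(N+1)
     = 12/(12*13) * (32^2/5 + 23.5^2/4 + 22.5^2/3) - 3*13
     = 0.076923 * 511.613 - 39
     = 0.354808.
Step 4: Ties present; correction factor C = 1 - 6/(12^3 - 12) = 0.996503. Corrected H = 0.354808 / 0.996503 = 0.356053.
Step 5: Under H0, H ~ chi^2(2); p-value = 0.836920.
Step 6: alpha = 0.1. fail to reject H0.

H = 0.3561, df = 2, p = 0.836920, fail to reject H0.


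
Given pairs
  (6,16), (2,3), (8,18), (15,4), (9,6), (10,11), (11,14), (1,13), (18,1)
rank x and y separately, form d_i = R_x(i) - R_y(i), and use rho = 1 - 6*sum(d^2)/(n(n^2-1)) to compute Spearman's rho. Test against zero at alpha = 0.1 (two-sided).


Step 1: Rank x and y separately (midranks; no ties here).
rank(x): 6->3, 2->2, 8->4, 15->8, 9->5, 10->6, 11->7, 1->1, 18->9
rank(y): 16->8, 3->2, 18->9, 4->3, 6->4, 11->5, 14->7, 13->6, 1->1
Step 2: d_i = R_x(i) - R_y(i); compute d_i^2.
  (3-8)^2=25, (2-2)^2=0, (4-9)^2=25, (8-3)^2=25, (5-4)^2=1, (6-5)^2=1, (7-7)^2=0, (1-6)^2=25, (9-1)^2=64
sum(d^2) = 166.
Step 3: rho = 1 - 6*166 / (9*(9^2 - 1)) = 1 - 996/720 = -0.383333.
Step 4: Under H0, t = rho * sqrt((n-2)/(1-rho^2)) = -1.0981 ~ t(7).
Step 5: Two-sided p-value from the t-distribution with 7 df = 0.308495.
Step 6: alpha = 0.1. fail to reject H0.

rho = -0.3833, p = 0.308495, fail to reject H0 at alpha = 0.1.


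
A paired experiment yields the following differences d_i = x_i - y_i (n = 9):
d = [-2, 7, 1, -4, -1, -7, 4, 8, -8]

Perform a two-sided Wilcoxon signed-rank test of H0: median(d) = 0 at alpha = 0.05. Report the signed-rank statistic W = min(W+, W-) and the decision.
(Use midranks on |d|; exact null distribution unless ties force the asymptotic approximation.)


Step 1: Drop any zero differences (none here) and take |d_i|.
|d| = [2, 7, 1, 4, 1, 7, 4, 8, 8]
Step 2: Midrank |d_i| (ties get averaged ranks).
ranks: |2|->3, |7|->6.5, |1|->1.5, |4|->4.5, |1|->1.5, |7|->6.5, |4|->4.5, |8|->8.5, |8|->8.5
Step 3: Attach original signs; sum ranks with positive sign and with negative sign.
W+ = 6.5 + 1.5 + 4.5 + 8.5 = 21
W- = 3 + 4.5 + 1.5 + 6.5 + 8.5 = 24
(Check: W+ + W- = 45 should equal n(n+1)/2 = 45.)
Step 4: Test statistic W = min(W+, W-) = 21.
Step 5: Ties in |d|, so use the tie-corrected normal approximation.
        E[W] = n(n+1)/4 = 9*10/4 = 22.5.
        Tie groups: |d|=1 (t=2), |d|=4 (t=2), |d|=7 (t=2), |d|=8 (t=2); sum(t^3 - t) = 24.
        Var[W] = n(n+1)(2n+1)/24 - sum(t^3-t)/48 = 1710/24 - 24/48 = 70.75.
        z = (W - E[W]) / sqrt(Var[W]) = (21 - 22.5) / 8.4113 = -0.1783.
        Two-sided p = 2*Phi(z) = 0.858463.
Step 6: alpha = 0.05. fail to reject H0.

W+ = 21, W- = 24, W = min = 21, p = 0.858463, fail to reject H0.


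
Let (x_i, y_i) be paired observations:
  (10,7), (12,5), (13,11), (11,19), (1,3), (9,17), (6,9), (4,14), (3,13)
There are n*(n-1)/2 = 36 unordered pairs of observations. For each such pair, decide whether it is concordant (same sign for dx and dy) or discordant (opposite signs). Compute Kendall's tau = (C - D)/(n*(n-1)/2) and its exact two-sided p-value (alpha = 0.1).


Step 1: Enumerate the 36 unordered pairs (i,j) with i<j and classify each by sign(x_j-x_i) * sign(y_j-y_i).
  (1,2):dx=+2,dy=-2->D; (1,3):dx=+3,dy=+4->C; (1,4):dx=+1,dy=+12->C; (1,5):dx=-9,dy=-4->C
  (1,6):dx=-1,dy=+10->D; (1,7):dx=-4,dy=+2->D; (1,8):dx=-6,dy=+7->D; (1,9):dx=-7,dy=+6->D
  (2,3):dx=+1,dy=+6->C; (2,4):dx=-1,dy=+14->D; (2,5):dx=-11,dy=-2->C; (2,6):dx=-3,dy=+12->D
  (2,7):dx=-6,dy=+4->D; (2,8):dx=-8,dy=+9->D; (2,9):dx=-9,dy=+8->D; (3,4):dx=-2,dy=+8->D
  (3,5):dx=-12,dy=-8->C; (3,6):dx=-4,dy=+6->D; (3,7):dx=-7,dy=-2->C; (3,8):dx=-9,dy=+3->D
  (3,9):dx=-10,dy=+2->D; (4,5):dx=-10,dy=-16->C; (4,6):dx=-2,dy=-2->C; (4,7):dx=-5,dy=-10->C
  (4,8):dx=-7,dy=-5->C; (4,9):dx=-8,dy=-6->C; (5,6):dx=+8,dy=+14->C; (5,7):dx=+5,dy=+6->C
  (5,8):dx=+3,dy=+11->C; (5,9):dx=+2,dy=+10->C; (6,7):dx=-3,dy=-8->C; (6,8):dx=-5,dy=-3->C
  (6,9):dx=-6,dy=-4->C; (7,8):dx=-2,dy=+5->D; (7,9):dx=-3,dy=+4->D; (8,9):dx=-1,dy=-1->C
Step 2: C = 20, D = 16, total pairs = 36.
Step 3: tau = (C - D)/(n(n-1)/2) = (20 - 16)/36 = 0.111111.
Step 4: Exact two-sided p-value (enumerate n! = 362880 permutations of y under H0): p = 0.761414.
Step 5: alpha = 0.1. fail to reject H0.

tau_b = 0.1111 (C=20, D=16), p = 0.761414, fail to reject H0.


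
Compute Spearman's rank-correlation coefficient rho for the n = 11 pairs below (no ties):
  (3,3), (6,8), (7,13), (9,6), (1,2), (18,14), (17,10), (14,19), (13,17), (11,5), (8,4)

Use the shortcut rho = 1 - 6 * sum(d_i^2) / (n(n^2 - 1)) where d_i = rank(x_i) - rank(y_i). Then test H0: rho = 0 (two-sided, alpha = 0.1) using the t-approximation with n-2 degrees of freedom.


Step 1: Rank x and y separately (midranks; no ties here).
rank(x): 3->2, 6->3, 7->4, 9->6, 1->1, 18->11, 17->10, 14->9, 13->8, 11->7, 8->5
rank(y): 3->2, 8->6, 13->8, 6->5, 2->1, 14->9, 10->7, 19->11, 17->10, 5->4, 4->3
Step 2: d_i = R_x(i) - R_y(i); compute d_i^2.
  (2-2)^2=0, (3-6)^2=9, (4-8)^2=16, (6-5)^2=1, (1-1)^2=0, (11-9)^2=4, (10-7)^2=9, (9-11)^2=4, (8-10)^2=4, (7-4)^2=9, (5-3)^2=4
sum(d^2) = 60.
Step 3: rho = 1 - 6*60 / (11*(11^2 - 1)) = 1 - 360/1320 = 0.727273.
Step 4: Under H0, t = rho * sqrt((n-2)/(1-rho^2)) = 3.1789 ~ t(9).
Step 5: Two-sided p-value from the t-distribution with 9 df = 0.011205.
Step 6: alpha = 0.1. reject H0.

rho = 0.7273, p = 0.011205, reject H0 at alpha = 0.1.


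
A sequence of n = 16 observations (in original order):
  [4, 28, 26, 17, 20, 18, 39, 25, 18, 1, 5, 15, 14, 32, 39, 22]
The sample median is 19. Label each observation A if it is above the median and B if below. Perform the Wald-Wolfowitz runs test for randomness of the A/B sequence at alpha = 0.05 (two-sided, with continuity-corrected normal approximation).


Step 1: Compute median = 19; label A = above, B = below.
Labels in order: BAABABAABBBBBAAA  (n_A = 8, n_B = 8)
Step 2: Count runs R = 8.
Step 3: Under H0 (random ordering), E[R] = 2*n_A*n_B/(n_A+n_B) + 1 = 2*8*8/16 + 1 = 9.0000.
        Var[R] = 2*n_A*n_B*(2*n_A*n_B - n_A - n_B) / ((n_A+n_B)^2 * (n_A+n_B-1)) = 14336/3840 = 3.7333.
        SD[R] = 1.9322.
Step 4: Continuity-corrected z = (R + 0.5 - E[R]) / SD[R] = (8 + 0.5 - 9.0000) / 1.9322 = -0.2588.
Step 5: Two-sided p-value via normal approximation = 2*(1 - Phi(|z|)) = 0.795809.
Step 6: alpha = 0.05. fail to reject H0.

R = 8, z = -0.2588, p = 0.795809, fail to reject H0.


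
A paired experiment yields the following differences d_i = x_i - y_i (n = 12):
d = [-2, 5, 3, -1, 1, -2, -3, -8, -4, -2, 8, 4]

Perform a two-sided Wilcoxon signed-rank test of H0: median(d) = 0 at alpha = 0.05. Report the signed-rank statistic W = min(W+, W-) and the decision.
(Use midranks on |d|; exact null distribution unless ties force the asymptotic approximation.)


Step 1: Drop any zero differences (none here) and take |d_i|.
|d| = [2, 5, 3, 1, 1, 2, 3, 8, 4, 2, 8, 4]
Step 2: Midrank |d_i| (ties get averaged ranks).
ranks: |2|->4, |5|->10, |3|->6.5, |1|->1.5, |1|->1.5, |2|->4, |3|->6.5, |8|->11.5, |4|->8.5, |2|->4, |8|->11.5, |4|->8.5
Step 3: Attach original signs; sum ranks with positive sign and with negative sign.
W+ = 10 + 6.5 + 1.5 + 11.5 + 8.5 = 38
W- = 4 + 1.5 + 4 + 6.5 + 11.5 + 8.5 + 4 = 40
(Check: W+ + W- = 78 should equal n(n+1)/2 = 78.)
Step 4: Test statistic W = min(W+, W-) = 38.
Step 5: Ties in |d|, so use the tie-corrected normal approximation.
        E[W] = n(n+1)/4 = 12*13/4 = 39.
        Tie groups: |d|=1 (t=2), |d|=2 (t=3), |d|=3 (t=2), |d|=4 (t=2), |d|=8 (t=2); sum(t^3 - t) = 48.
        Var[W] = n(n+1)(2n+1)/24 - sum(t^3-t)/48 = 3900/24 - 48/48 = 161.5.
        z = (W - E[W]) / sqrt(Var[W]) = (38 - 39) / 12.7083 = -0.0787.
        Two-sided p = 2*Phi(z) = 0.937280.
Step 6: alpha = 0.05. fail to reject H0.

W+ = 38, W- = 40, W = min = 38, p = 0.937280, fail to reject H0.


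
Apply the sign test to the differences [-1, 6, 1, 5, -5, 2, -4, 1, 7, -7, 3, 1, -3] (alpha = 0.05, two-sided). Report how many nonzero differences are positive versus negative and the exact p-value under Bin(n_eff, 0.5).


Step 1: Discard zero differences. Original n = 13; n_eff = number of nonzero differences = 13.
Nonzero differences (with sign): -1, +6, +1, +5, -5, +2, -4, +1, +7, -7, +3, +1, -3
Step 2: Count signs: positive = 8, negative = 5.
Step 3: Under H0: P(positive) = 0.5, so the number of positives S ~ Bin(13, 0.5).
Step 4: Two-sided exact p-value = sum of Bin(13,0.5) probabilities at or below the observed probability = 0.581055.
Step 5: alpha = 0.05. fail to reject H0.

n_eff = 13, pos = 8, neg = 5, p = 0.581055, fail to reject H0.


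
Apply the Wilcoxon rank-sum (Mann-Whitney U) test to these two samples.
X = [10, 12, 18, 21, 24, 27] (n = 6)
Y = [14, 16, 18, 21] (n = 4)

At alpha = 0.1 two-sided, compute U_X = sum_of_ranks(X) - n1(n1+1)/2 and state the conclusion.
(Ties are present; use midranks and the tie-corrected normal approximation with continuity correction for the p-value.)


Step 1: Combine and sort all 10 observations; assign midranks.
sorted (value, group): (10,X), (12,X), (14,Y), (16,Y), (18,X), (18,Y), (21,X), (21,Y), (24,X), (27,X)
ranks: 10->1, 12->2, 14->3, 16->4, 18->5.5, 18->5.5, 21->7.5, 21->7.5, 24->9, 27->10
Step 2: Rank sum for X: R1 = 1 + 2 + 5.5 + 7.5 + 9 + 10 = 35.
Step 3: U_X = R1 - n1(n1+1)/2 = 35 - 6*7/2 = 35 - 21 = 14.
       U_Y = n1*n2 - U_X = 24 - 14 = 10.
Step 4: Ties are present, so use the tie-corrected normal approximation (with continuity correction) for the p-value.
Step 5: p-value = 0.747637; compare to alpha = 0.1. fail to reject H0.

U_X = 14, p = 0.747637, fail to reject H0 at alpha = 0.1.


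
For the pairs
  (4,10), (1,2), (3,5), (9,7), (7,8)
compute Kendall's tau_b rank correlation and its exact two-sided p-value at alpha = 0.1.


Step 1: Enumerate the 10 unordered pairs (i,j) with i<j and classify each by sign(x_j-x_i) * sign(y_j-y_i).
  (1,2):dx=-3,dy=-8->C; (1,3):dx=-1,dy=-5->C; (1,4):dx=+5,dy=-3->D; (1,5):dx=+3,dy=-2->D
  (2,3):dx=+2,dy=+3->C; (2,4):dx=+8,dy=+5->C; (2,5):dx=+6,dy=+6->C; (3,4):dx=+6,dy=+2->C
  (3,5):dx=+4,dy=+3->C; (4,5):dx=-2,dy=+1->D
Step 2: C = 7, D = 3, total pairs = 10.
Step 3: tau = (C - D)/(n(n-1)/2) = (7 - 3)/10 = 0.400000.
Step 4: Exact two-sided p-value (enumerate n! = 120 permutations of y under H0): p = 0.483333.
Step 5: alpha = 0.1. fail to reject H0.

tau_b = 0.4000 (C=7, D=3), p = 0.483333, fail to reject H0.


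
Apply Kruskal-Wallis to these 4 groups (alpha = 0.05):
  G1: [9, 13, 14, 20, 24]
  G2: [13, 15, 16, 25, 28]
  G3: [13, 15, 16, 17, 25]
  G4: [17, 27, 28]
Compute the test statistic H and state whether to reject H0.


Step 1: Combine all N = 18 observations and assign midranks.
sorted (value, group, rank): (9,G1,1), (13,G1,3), (13,G2,3), (13,G3,3), (14,G1,5), (15,G2,6.5), (15,G3,6.5), (16,G2,8.5), (16,G3,8.5), (17,G3,10.5), (17,G4,10.5), (20,G1,12), (24,G1,13), (25,G2,14.5), (25,G3,14.5), (27,G4,16), (28,G2,17.5), (28,G4,17.5)
Step 2: Sum ranks within each group.
R_1 = 34 (n_1 = 5)
R_2 = 50 (n_2 = 5)
R_3 = 43 (n_3 = 5)
R_4 = 44 (n_4 = 3)
Step 3: H = 12/(N(N+1)) * sum(R_i^2/n_i) - 3(N+1)
     = 12/(18*19) * (34^2/5 + 50^2/5 + 43^2/5 + 44^2/3) - 3*19
     = 0.035088 * 1746.33 - 57
     = 4.274854.
Step 4: Ties present; correction factor C = 1 - 54/(18^3 - 18) = 0.990712. Corrected H = 4.274854 / 0.990712 = 4.314931.
Step 5: Under H0, H ~ chi^2(3); p-value = 0.229404.
Step 6: alpha = 0.05. fail to reject H0.

H = 4.3149, df = 3, p = 0.229404, fail to reject H0.


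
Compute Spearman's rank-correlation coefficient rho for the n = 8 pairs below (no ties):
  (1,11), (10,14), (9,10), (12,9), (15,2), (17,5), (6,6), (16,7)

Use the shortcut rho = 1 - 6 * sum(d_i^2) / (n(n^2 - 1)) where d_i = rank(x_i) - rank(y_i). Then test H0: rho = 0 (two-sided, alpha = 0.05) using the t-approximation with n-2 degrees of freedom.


Step 1: Rank x and y separately (midranks; no ties here).
rank(x): 1->1, 10->4, 9->3, 12->5, 15->6, 17->8, 6->2, 16->7
rank(y): 11->7, 14->8, 10->6, 9->5, 2->1, 5->2, 6->3, 7->4
Step 2: d_i = R_x(i) - R_y(i); compute d_i^2.
  (1-7)^2=36, (4-8)^2=16, (3-6)^2=9, (5-5)^2=0, (6-1)^2=25, (8-2)^2=36, (2-3)^2=1, (7-4)^2=9
sum(d^2) = 132.
Step 3: rho = 1 - 6*132 / (8*(8^2 - 1)) = 1 - 792/504 = -0.571429.
Step 4: Under H0, t = rho * sqrt((n-2)/(1-rho^2)) = -1.7056 ~ t(6).
Step 5: Two-sided p-value from the t-distribution with 6 df = 0.138960.
Step 6: alpha = 0.05. fail to reject H0.

rho = -0.5714, p = 0.138960, fail to reject H0 at alpha = 0.05.


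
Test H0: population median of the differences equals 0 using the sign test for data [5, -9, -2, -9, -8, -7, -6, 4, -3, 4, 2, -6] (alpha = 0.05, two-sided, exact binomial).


Step 1: Discard zero differences. Original n = 12; n_eff = number of nonzero differences = 12.
Nonzero differences (with sign): +5, -9, -2, -9, -8, -7, -6, +4, -3, +4, +2, -6
Step 2: Count signs: positive = 4, negative = 8.
Step 3: Under H0: P(positive) = 0.5, so the number of positives S ~ Bin(12, 0.5).
Step 4: Two-sided exact p-value = sum of Bin(12,0.5) probabilities at or below the observed probability = 0.387695.
Step 5: alpha = 0.05. fail to reject H0.

n_eff = 12, pos = 4, neg = 8, p = 0.387695, fail to reject H0.


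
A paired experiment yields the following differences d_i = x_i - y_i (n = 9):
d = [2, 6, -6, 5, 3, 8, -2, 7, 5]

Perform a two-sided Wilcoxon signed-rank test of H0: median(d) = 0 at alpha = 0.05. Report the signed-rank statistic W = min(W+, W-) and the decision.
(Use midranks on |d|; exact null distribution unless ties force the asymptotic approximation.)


Step 1: Drop any zero differences (none here) and take |d_i|.
|d| = [2, 6, 6, 5, 3, 8, 2, 7, 5]
Step 2: Midrank |d_i| (ties get averaged ranks).
ranks: |2|->1.5, |6|->6.5, |6|->6.5, |5|->4.5, |3|->3, |8|->9, |2|->1.5, |7|->8, |5|->4.5
Step 3: Attach original signs; sum ranks with positive sign and with negative sign.
W+ = 1.5 + 6.5 + 4.5 + 3 + 9 + 8 + 4.5 = 37
W- = 6.5 + 1.5 = 8
(Check: W+ + W- = 45 should equal n(n+1)/2 = 45.)
Step 4: Test statistic W = min(W+, W-) = 8.
Step 5: Ties in |d|, so use the tie-corrected normal approximation.
        E[W] = n(n+1)/4 = 9*10/4 = 22.5.
        Tie groups: |d|=2 (t=2), |d|=5 (t=2), |d|=6 (t=2); sum(t^3 - t) = 18.
        Var[W] = n(n+1)(2n+1)/24 - sum(t^3-t)/48 = 1710/24 - 18/48 = 70.875.
        z = (W - E[W]) / sqrt(Var[W]) = (8 - 22.5) / 8.4187 = -1.7224.
        Two-sided p = 2*Phi(z) = 0.085006.
Step 6: alpha = 0.05. fail to reject H0.

W+ = 37, W- = 8, W = min = 8, p = 0.085006, fail to reject H0.


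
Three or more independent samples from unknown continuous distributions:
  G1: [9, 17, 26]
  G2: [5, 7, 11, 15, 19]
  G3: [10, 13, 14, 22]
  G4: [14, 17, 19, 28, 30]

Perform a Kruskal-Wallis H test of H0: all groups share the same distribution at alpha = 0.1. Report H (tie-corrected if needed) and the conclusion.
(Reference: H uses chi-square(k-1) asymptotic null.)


Step 1: Combine all N = 17 observations and assign midranks.
sorted (value, group, rank): (5,G2,1), (7,G2,2), (9,G1,3), (10,G3,4), (11,G2,5), (13,G3,6), (14,G3,7.5), (14,G4,7.5), (15,G2,9), (17,G1,10.5), (17,G4,10.5), (19,G2,12.5), (19,G4,12.5), (22,G3,14), (26,G1,15), (28,G4,16), (30,G4,17)
Step 2: Sum ranks within each group.
R_1 = 28.5 (n_1 = 3)
R_2 = 29.5 (n_2 = 5)
R_3 = 31.5 (n_3 = 4)
R_4 = 63.5 (n_4 = 5)
Step 3: H = 12/(N(N+1)) * sum(R_i^2/n_i) - 3(N+1)
     = 12/(17*18) * (28.5^2/3 + 29.5^2/5 + 31.5^2/4 + 63.5^2/5) - 3*18
     = 0.039216 * 1499.31 - 54
     = 4.796569.
Step 4: Ties present; correction factor C = 1 - 18/(17^3 - 17) = 0.996324. Corrected H = 4.796569 / 0.996324 = 4.814268.
Step 5: Under H0, H ~ chi^2(3); p-value = 0.185914.
Step 6: alpha = 0.1. fail to reject H0.

H = 4.8143, df = 3, p = 0.185914, fail to reject H0.


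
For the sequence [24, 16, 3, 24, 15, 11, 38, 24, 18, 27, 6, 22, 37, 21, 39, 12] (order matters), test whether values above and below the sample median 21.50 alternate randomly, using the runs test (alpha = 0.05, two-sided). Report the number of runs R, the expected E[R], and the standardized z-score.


Step 1: Compute median = 21.50; label A = above, B = below.
Labels in order: ABBABBAABABAABAB  (n_A = 8, n_B = 8)
Step 2: Count runs R = 12.
Step 3: Under H0 (random ordering), E[R] = 2*n_A*n_B/(n_A+n_B) + 1 = 2*8*8/16 + 1 = 9.0000.
        Var[R] = 2*n_A*n_B*(2*n_A*n_B - n_A - n_B) / ((n_A+n_B)^2 * (n_A+n_B-1)) = 14336/3840 = 3.7333.
        SD[R] = 1.9322.
Step 4: Continuity-corrected z = (R - 0.5 - E[R]) / SD[R] = (12 - 0.5 - 9.0000) / 1.9322 = 1.2939.
Step 5: Two-sided p-value via normal approximation = 2*(1 - Phi(|z|)) = 0.195709.
Step 6: alpha = 0.05. fail to reject H0.

R = 12, z = 1.2939, p = 0.195709, fail to reject H0.


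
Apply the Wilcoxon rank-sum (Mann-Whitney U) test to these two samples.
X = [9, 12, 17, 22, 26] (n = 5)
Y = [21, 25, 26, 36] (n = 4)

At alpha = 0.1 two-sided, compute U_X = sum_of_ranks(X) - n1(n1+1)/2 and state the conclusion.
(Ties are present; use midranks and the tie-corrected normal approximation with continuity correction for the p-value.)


Step 1: Combine and sort all 9 observations; assign midranks.
sorted (value, group): (9,X), (12,X), (17,X), (21,Y), (22,X), (25,Y), (26,X), (26,Y), (36,Y)
ranks: 9->1, 12->2, 17->3, 21->4, 22->5, 25->6, 26->7.5, 26->7.5, 36->9
Step 2: Rank sum for X: R1 = 1 + 2 + 3 + 5 + 7.5 = 18.5.
Step 3: U_X = R1 - n1(n1+1)/2 = 18.5 - 5*6/2 = 18.5 - 15 = 3.5.
       U_Y = n1*n2 - U_X = 20 - 3.5 = 16.5.
Step 4: Ties are present, so use the tie-corrected normal approximation (with continuity correction) for the p-value.
Step 5: p-value = 0.139983; compare to alpha = 0.1. fail to reject H0.

U_X = 3.5, p = 0.139983, fail to reject H0 at alpha = 0.1.


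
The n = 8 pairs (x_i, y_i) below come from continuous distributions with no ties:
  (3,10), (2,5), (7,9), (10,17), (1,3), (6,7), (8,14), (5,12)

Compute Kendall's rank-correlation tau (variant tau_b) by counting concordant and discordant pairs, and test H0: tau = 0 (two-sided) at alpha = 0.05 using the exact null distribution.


Step 1: Enumerate the 28 unordered pairs (i,j) with i<j and classify each by sign(x_j-x_i) * sign(y_j-y_i).
  (1,2):dx=-1,dy=-5->C; (1,3):dx=+4,dy=-1->D; (1,4):dx=+7,dy=+7->C; (1,5):dx=-2,dy=-7->C
  (1,6):dx=+3,dy=-3->D; (1,7):dx=+5,dy=+4->C; (1,8):dx=+2,dy=+2->C; (2,3):dx=+5,dy=+4->C
  (2,4):dx=+8,dy=+12->C; (2,5):dx=-1,dy=-2->C; (2,6):dx=+4,dy=+2->C; (2,7):dx=+6,dy=+9->C
  (2,8):dx=+3,dy=+7->C; (3,4):dx=+3,dy=+8->C; (3,5):dx=-6,dy=-6->C; (3,6):dx=-1,dy=-2->C
  (3,7):dx=+1,dy=+5->C; (3,8):dx=-2,dy=+3->D; (4,5):dx=-9,dy=-14->C; (4,6):dx=-4,dy=-10->C
  (4,7):dx=-2,dy=-3->C; (4,8):dx=-5,dy=-5->C; (5,6):dx=+5,dy=+4->C; (5,7):dx=+7,dy=+11->C
  (5,8):dx=+4,dy=+9->C; (6,7):dx=+2,dy=+7->C; (6,8):dx=-1,dy=+5->D; (7,8):dx=-3,dy=-2->C
Step 2: C = 24, D = 4, total pairs = 28.
Step 3: tau = (C - D)/(n(n-1)/2) = (24 - 4)/28 = 0.714286.
Step 4: Exact two-sided p-value (enumerate n! = 40320 permutations of y under H0): p = 0.014137.
Step 5: alpha = 0.05. reject H0.

tau_b = 0.7143 (C=24, D=4), p = 0.014137, reject H0.


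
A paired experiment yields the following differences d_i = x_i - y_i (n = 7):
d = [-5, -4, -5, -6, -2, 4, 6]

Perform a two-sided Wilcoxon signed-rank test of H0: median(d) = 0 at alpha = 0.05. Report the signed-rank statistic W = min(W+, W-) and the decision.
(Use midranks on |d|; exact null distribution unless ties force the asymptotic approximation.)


Step 1: Drop any zero differences (none here) and take |d_i|.
|d| = [5, 4, 5, 6, 2, 4, 6]
Step 2: Midrank |d_i| (ties get averaged ranks).
ranks: |5|->4.5, |4|->2.5, |5|->4.5, |6|->6.5, |2|->1, |4|->2.5, |6|->6.5
Step 3: Attach original signs; sum ranks with positive sign and with negative sign.
W+ = 2.5 + 6.5 = 9
W- = 4.5 + 2.5 + 4.5 + 6.5 + 1 = 19
(Check: W+ + W- = 28 should equal n(n+1)/2 = 28.)
Step 4: Test statistic W = min(W+, W-) = 9.
Step 5: Ties in |d|, so use the tie-corrected normal approximation.
        E[W] = n(n+1)/4 = 7*8/4 = 14.
        Tie groups: |d|=4 (t=2), |d|=5 (t=2), |d|=6 (t=2); sum(t^3 - t) = 18.
        Var[W] = n(n+1)(2n+1)/24 - sum(t^3-t)/48 = 840/24 - 18/48 = 34.625.
        z = (W - E[W]) / sqrt(Var[W]) = (9 - 14) / 5.8843 = -0.8497.
        Two-sided p = 2*Phi(z) = 0.395482.
Step 6: alpha = 0.05. fail to reject H0.

W+ = 9, W- = 19, W = min = 9, p = 0.395482, fail to reject H0.


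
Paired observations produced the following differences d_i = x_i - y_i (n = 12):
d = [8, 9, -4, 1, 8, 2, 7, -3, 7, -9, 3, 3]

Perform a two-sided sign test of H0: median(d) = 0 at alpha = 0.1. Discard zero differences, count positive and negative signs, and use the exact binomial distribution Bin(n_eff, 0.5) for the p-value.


Step 1: Discard zero differences. Original n = 12; n_eff = number of nonzero differences = 12.
Nonzero differences (with sign): +8, +9, -4, +1, +8, +2, +7, -3, +7, -9, +3, +3
Step 2: Count signs: positive = 9, negative = 3.
Step 3: Under H0: P(positive) = 0.5, so the number of positives S ~ Bin(12, 0.5).
Step 4: Two-sided exact p-value = sum of Bin(12,0.5) probabilities at or below the observed probability = 0.145996.
Step 5: alpha = 0.1. fail to reject H0.

n_eff = 12, pos = 9, neg = 3, p = 0.145996, fail to reject H0.


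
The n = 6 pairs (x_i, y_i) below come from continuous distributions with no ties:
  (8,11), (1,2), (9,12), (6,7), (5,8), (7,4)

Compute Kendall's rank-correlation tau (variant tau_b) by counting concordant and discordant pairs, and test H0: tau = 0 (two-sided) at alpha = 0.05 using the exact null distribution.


Step 1: Enumerate the 15 unordered pairs (i,j) with i<j and classify each by sign(x_j-x_i) * sign(y_j-y_i).
  (1,2):dx=-7,dy=-9->C; (1,3):dx=+1,dy=+1->C; (1,4):dx=-2,dy=-4->C; (1,5):dx=-3,dy=-3->C
  (1,6):dx=-1,dy=-7->C; (2,3):dx=+8,dy=+10->C; (2,4):dx=+5,dy=+5->C; (2,5):dx=+4,dy=+6->C
  (2,6):dx=+6,dy=+2->C; (3,4):dx=-3,dy=-5->C; (3,5):dx=-4,dy=-4->C; (3,6):dx=-2,dy=-8->C
  (4,5):dx=-1,dy=+1->D; (4,6):dx=+1,dy=-3->D; (5,6):dx=+2,dy=-4->D
Step 2: C = 12, D = 3, total pairs = 15.
Step 3: tau = (C - D)/(n(n-1)/2) = (12 - 3)/15 = 0.600000.
Step 4: Exact two-sided p-value (enumerate n! = 720 permutations of y under H0): p = 0.136111.
Step 5: alpha = 0.05. fail to reject H0.

tau_b = 0.6000 (C=12, D=3), p = 0.136111, fail to reject H0.
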